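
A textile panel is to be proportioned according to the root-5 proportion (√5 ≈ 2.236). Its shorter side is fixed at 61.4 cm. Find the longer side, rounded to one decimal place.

root-5 ≈ 2.23607.
Longer side = 61.4 × 2.23607 ≈ 137.295 → 137.3 cm.

137.3 cm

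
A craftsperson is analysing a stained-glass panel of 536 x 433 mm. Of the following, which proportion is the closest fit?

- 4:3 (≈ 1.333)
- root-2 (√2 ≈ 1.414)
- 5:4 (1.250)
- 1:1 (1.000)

536/433 ≈ 1.238. Nearest candidates are 5:4 (1.250, off by 0.012) and 4:3 (1.333, off by 0.095).

5:4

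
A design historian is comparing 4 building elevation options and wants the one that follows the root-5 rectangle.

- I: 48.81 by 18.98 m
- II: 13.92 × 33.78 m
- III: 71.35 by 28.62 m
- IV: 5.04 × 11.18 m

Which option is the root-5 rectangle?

IV

Ratios (long/short): I ≈ 2.572; II ≈ 2.427; III ≈ 2.493; IV ≈ 2.218.
root-5 ≈ 2.236; option IV is nearest (Δ 0.018).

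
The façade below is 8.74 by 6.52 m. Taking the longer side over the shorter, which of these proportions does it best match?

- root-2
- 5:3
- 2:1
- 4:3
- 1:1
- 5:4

4:3

Ratio = 8.74 / 6.52 ≈ 1.340.
Distances: root-2 1.414 (Δ 0.074); 5:3 1.667 (Δ 0.327); 2:1 2.000 (Δ 0.660); 4:3 1.333 (Δ 0.007); 1:1 1.000 (Δ 0.340); 5:4 1.250 (Δ 0.090).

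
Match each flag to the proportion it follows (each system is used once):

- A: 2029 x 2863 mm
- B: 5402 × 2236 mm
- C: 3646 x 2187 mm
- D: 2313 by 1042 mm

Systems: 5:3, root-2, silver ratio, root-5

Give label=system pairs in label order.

A=root-2, B=silver ratio, C=5:3, D=root-5

Ratios: A ≈ 1.411; B ≈ 2.416; C ≈ 1.667; D ≈ 2.220.
Targets: 5:3 ≈ 1.667; root-2 ≈ 1.414; silver ratio ≈ 2.414; root-5 ≈ 2.236.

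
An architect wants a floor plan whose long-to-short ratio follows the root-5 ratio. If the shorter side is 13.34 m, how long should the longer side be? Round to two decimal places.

root-5 ≈ 2.23607.
Longer side = 13.34 × 2.23607 ≈ 29.8292 → 29.83 m.

29.83 m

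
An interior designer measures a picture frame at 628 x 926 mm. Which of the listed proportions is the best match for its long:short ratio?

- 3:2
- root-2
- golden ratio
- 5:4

Ratio = 926 / 628 ≈ 1.475.
Distances: 3:2 1.500 (Δ 0.025); root-2 1.414 (Δ 0.061); golden ratio 1.618 (Δ 0.143); 5:4 1.250 (Δ 0.225).

3:2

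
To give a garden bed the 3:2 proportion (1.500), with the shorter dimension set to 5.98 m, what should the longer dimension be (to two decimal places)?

8.97 m

3:2 = 1.50000.
Longer side = 5.98 × 1.50000 ≈ 8.9700 → 8.97 m.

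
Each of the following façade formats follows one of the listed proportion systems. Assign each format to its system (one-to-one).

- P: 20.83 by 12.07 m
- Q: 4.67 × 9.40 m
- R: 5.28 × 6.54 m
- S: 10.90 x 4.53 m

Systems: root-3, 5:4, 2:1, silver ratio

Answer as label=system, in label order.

Ratios: P ≈ 1.726; Q ≈ 2.013; R ≈ 1.239; S ≈ 2.406.
Targets: root-3 ≈ 1.732; 5:4 ≈ 1.250; 2:1 ≈ 2.000; silver ratio ≈ 2.414.

P=root-3, Q=2:1, R=5:4, S=silver ratio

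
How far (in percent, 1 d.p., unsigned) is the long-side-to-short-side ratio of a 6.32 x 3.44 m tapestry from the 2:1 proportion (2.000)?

Ratio = 6.32 / 3.44 ≈ 1.8372.
Ideal 2:1 = 2.0000. |1.8372 − 2.0000| / 2.0000 ≈ 8.14% → 8.1%.

8.1%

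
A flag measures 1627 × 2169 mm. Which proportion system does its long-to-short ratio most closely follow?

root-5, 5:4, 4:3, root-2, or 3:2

2169/1627 ≈ 1.333. Nearest candidates are 4:3 (1.333, off by 0.000) and root-2 (1.414, off by 0.081).

4:3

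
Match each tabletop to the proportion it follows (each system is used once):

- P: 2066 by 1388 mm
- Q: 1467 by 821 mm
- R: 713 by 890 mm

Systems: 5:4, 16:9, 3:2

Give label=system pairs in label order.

P = 2066/1388 ≈ 1.488 → 3:2 (1.500)
Q = 1467/821 ≈ 1.787 → 16:9 (1.778)
R = 890/713 ≈ 1.248 → 5:4 (1.250)

P=3:2, Q=16:9, R=5:4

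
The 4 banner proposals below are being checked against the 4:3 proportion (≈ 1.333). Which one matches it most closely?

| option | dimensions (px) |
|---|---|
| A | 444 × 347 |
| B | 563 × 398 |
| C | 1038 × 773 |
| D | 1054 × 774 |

C

Target 4:3 ≈ 1.333.
A: 1.280 (Δ0.053)  B: 1.415 (Δ0.082)  C: 1.343 (Δ0.010)  D: 1.362 (Δ0.029)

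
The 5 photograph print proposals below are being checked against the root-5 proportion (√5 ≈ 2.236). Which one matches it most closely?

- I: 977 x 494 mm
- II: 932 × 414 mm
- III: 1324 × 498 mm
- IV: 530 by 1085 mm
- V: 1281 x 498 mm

Target root-5 ≈ 2.236.
I: 1.978 (Δ0.258)  II: 2.251 (Δ0.015)  III: 2.659 (Δ0.423)  IV: 2.047 (Δ0.189)  V: 2.572 (Δ0.336)

II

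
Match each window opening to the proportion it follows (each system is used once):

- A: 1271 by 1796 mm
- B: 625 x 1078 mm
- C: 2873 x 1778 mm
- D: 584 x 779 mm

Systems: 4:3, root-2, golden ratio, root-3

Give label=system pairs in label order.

A=root-2, B=root-3, C=golden ratio, D=4:3

Ratios: A ≈ 1.413; B ≈ 1.725; C ≈ 1.616; D ≈ 1.334.
Targets: 4:3 ≈ 1.333; root-2 ≈ 1.414; golden ratio ≈ 1.618; root-3 ≈ 1.732.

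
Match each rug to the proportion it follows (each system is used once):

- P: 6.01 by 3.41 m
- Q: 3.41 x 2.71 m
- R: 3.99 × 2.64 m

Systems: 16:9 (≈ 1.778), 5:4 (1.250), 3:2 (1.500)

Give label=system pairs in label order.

Ratios: P ≈ 1.762; Q ≈ 1.258; R ≈ 1.511.
Targets: 16:9 ≈ 1.778; 5:4 ≈ 1.250; 3:2 ≈ 1.500.

P=16:9, Q=5:4, R=3:2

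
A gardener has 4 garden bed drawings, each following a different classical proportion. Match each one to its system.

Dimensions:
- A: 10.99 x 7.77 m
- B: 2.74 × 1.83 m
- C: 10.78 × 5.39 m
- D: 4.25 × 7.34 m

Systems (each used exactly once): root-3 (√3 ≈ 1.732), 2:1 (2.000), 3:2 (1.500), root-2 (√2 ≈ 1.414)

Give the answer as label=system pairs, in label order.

A=root-2, B=3:2, C=2:1, D=root-3

Ratios: A ≈ 1.414; B ≈ 1.497; C ≈ 2.000; D ≈ 1.727.
Targets: root-3 ≈ 1.732; 2:1 ≈ 2.000; 3:2 ≈ 1.500; root-2 ≈ 1.414.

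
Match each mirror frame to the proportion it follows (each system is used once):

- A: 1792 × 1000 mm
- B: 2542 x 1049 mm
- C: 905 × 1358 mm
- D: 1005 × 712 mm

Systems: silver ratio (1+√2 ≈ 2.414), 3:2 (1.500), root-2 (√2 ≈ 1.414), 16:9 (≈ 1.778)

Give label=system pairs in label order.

A=16:9, B=silver ratio, C=3:2, D=root-2

Ratios: A ≈ 1.792; B ≈ 2.423; C ≈ 1.501; D ≈ 1.412.
Targets: silver ratio ≈ 2.414; 3:2 ≈ 1.500; root-2 ≈ 1.414; 16:9 ≈ 1.778.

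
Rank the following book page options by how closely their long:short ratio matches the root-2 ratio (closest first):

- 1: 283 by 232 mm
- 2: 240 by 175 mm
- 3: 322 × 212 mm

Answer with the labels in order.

2, 3, 1

1: 283/232 ≈ 1.220 → |1.220 − 1.414| = 0.194
2: 240/175 ≈ 1.371 → |1.371 − 1.414| = 0.043
3: 322/212 ≈ 1.519 → |1.519 − 1.414| = 0.105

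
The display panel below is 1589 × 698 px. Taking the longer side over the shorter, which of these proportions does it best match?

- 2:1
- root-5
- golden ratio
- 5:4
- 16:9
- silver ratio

1589/698 ≈ 2.277. Nearest candidates are root-5 (2.236, off by 0.041) and silver ratio (2.414, off by 0.137).

root-5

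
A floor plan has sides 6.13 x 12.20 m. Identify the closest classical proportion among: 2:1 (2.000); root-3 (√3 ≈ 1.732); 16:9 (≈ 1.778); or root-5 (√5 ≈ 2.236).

2:1

12.20/6.13 ≈ 1.990. Nearest candidates are 2:1 (2.000, off by 0.010) and 16:9 (1.778, off by 0.212).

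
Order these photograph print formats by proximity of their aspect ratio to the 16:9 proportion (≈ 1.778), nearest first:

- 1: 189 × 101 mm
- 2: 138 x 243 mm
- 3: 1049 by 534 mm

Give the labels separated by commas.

1: 189/101 ≈ 1.871 → |1.871 − 1.778| = 0.093
2: 243/138 ≈ 1.761 → |1.761 − 1.778| = 0.017
3: 1049/534 ≈ 1.964 → |1.964 − 1.778| = 0.186

2, 1, 3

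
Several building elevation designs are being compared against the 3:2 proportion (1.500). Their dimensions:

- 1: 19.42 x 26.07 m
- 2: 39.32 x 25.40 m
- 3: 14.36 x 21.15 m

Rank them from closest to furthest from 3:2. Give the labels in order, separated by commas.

1: 26.07/19.42 ≈ 1.342 → |1.342 − 1.500| = 0.158
2: 39.32/25.40 ≈ 1.548 → |1.548 − 1.500| = 0.048
3: 21.15/14.36 ≈ 1.473 → |1.473 − 1.500| = 0.027

3, 2, 1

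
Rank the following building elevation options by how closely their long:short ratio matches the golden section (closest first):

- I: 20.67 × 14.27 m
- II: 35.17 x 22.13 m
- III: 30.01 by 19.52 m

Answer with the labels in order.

II, III, I

Ratios: I = 20.67 / 14.27 ≈ 1.448; II = 35.17 / 22.13 ≈ 1.589; III = 30.01 / 19.52 ≈ 1.537.
|Δ from 1.618|: I 0.170; II 0.029; III 0.081.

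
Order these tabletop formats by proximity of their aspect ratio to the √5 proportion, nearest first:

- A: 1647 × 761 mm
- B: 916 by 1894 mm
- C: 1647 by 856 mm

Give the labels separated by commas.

A: 1647/761 ≈ 2.164 → |2.164 − 2.236| = 0.072
B: 1894/916 ≈ 2.068 → |2.068 − 2.236| = 0.168
C: 1647/856 ≈ 1.924 → |1.924 − 2.236| = 0.312

A, B, C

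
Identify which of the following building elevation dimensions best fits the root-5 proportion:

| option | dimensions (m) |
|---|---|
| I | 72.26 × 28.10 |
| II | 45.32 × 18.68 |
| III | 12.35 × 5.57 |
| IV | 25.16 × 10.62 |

Target root-5 ≈ 2.236.
I: 2.572 (Δ0.336)  II: 2.426 (Δ0.190)  III: 2.217 (Δ0.019)  IV: 2.369 (Δ0.133)

III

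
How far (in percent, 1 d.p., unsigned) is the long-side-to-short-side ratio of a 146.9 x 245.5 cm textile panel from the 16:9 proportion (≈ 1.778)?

6.0%

Ratio = 245.5 / 146.9 ≈ 1.6712.
Ideal 16:9 ≈ 1.7778. |1.6712 − 1.7778| / 1.7778 ≈ 6.00% → 6.0%.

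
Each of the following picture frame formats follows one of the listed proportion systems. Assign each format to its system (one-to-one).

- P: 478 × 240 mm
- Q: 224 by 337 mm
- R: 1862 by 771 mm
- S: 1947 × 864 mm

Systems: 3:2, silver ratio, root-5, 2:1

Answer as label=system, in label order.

Ratios: P ≈ 1.992; Q ≈ 1.504; R ≈ 2.415; S ≈ 2.253.
Targets: 3:2 ≈ 1.500; silver ratio ≈ 2.414; root-5 ≈ 2.236; 2:1 ≈ 2.000.

P=2:1, Q=3:2, R=silver ratio, S=root-5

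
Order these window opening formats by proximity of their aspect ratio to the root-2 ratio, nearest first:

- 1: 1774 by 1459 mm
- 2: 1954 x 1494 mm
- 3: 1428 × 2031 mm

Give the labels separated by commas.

3, 2, 1

Ratios: 1 = 1774 / 1459 ≈ 1.216; 2 = 1954 / 1494 ≈ 1.308; 3 = 2031 / 1428 ≈ 1.422.
|Δ from 1.414|: 1 0.198; 2 0.106; 3 0.008.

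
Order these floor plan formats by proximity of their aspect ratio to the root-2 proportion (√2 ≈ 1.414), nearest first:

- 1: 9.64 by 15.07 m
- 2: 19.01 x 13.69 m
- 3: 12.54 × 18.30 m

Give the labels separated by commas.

1: 15.07/9.64 ≈ 1.563 → |1.563 − 1.414| = 0.149
2: 19.01/13.69 ≈ 1.389 → |1.389 − 1.414| = 0.025
3: 18.30/12.54 ≈ 1.459 → |1.459 − 1.414| = 0.045

2, 3, 1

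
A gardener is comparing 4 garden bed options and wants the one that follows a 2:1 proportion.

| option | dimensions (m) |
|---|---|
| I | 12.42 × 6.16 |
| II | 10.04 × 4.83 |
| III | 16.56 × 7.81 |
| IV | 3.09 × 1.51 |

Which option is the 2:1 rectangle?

I

Target 2:1 ≈ 2.000.
I: 2.016 (Δ0.016)  II: 2.079 (Δ0.079)  III: 2.120 (Δ0.120)  IV: 2.046 (Δ0.046)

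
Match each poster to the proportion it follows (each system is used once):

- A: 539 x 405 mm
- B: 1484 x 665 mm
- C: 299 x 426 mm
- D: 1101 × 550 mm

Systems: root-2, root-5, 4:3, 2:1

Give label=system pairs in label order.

Ratios: A ≈ 1.331; B ≈ 2.232; C ≈ 1.425; D ≈ 2.002.
Targets: root-2 ≈ 1.414; root-5 ≈ 2.236; 4:3 ≈ 1.333; 2:1 ≈ 2.000.

A=4:3, B=root-5, C=root-2, D=2:1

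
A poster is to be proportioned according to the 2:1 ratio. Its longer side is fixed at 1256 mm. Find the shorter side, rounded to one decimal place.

628.0 mm

2:1 = 2.00000.
Shorter side = 1256 ÷ 2.00000 ≈ 628.000 → 628.0 mm.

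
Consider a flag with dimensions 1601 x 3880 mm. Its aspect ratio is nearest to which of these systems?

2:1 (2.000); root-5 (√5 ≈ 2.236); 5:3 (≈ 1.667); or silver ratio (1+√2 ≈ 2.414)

3880/1601 ≈ 2.423. Nearest candidates are silver ratio (2.414, off by 0.009) and root-5 (2.236, off by 0.187).

silver ratio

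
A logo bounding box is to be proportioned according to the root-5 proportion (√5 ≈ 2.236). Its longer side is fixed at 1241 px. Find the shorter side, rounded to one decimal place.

root-5 ≈ 2.23607.
Shorter side = 1241 ÷ 2.23607 ≈ 554.992 → 555.0 px.

555.0 px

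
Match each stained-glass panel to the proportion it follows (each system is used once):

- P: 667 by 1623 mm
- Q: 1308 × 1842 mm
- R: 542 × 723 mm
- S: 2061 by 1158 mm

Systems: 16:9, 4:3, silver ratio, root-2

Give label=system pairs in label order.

P=silver ratio, Q=root-2, R=4:3, S=16:9

Ratios: P ≈ 2.433; Q ≈ 1.408; R ≈ 1.334; S ≈ 1.780.
Targets: 16:9 ≈ 1.778; 4:3 ≈ 1.333; silver ratio ≈ 2.414; root-2 ≈ 1.414.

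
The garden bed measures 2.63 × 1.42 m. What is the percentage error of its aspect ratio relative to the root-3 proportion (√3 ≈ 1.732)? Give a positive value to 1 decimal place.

Ratio = 2.63 / 1.42 ≈ 1.8521.
Ideal root-3 ≈ 1.7321. |1.8521 − 1.7321| / 1.7321 ≈ 6.93% → 6.9%.

6.9%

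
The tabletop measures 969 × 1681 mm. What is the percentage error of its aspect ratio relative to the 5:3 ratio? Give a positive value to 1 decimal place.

Ratio = 1681 / 969 ≈ 1.7348.
Ideal 5:3 ≈ 1.6667. |1.7348 − 1.6667| / 1.6667 ≈ 4.09% → 4.1%.

4.1%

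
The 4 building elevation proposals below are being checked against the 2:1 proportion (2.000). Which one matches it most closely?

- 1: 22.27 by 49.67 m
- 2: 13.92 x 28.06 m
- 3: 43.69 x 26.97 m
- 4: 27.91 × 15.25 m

Target 2:1 ≈ 2.000.
1: 2.230 (Δ0.230)  2: 2.016 (Δ0.016)  3: 1.620 (Δ0.380)  4: 1.830 (Δ0.170)

2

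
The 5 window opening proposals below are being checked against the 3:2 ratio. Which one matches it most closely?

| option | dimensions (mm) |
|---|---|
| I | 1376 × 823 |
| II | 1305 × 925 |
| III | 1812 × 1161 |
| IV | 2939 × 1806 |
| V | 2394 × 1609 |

V

Ratios (long/short): I ≈ 1.672; II ≈ 1.411; III ≈ 1.561; IV ≈ 1.627; V ≈ 1.488.
3:2 ≈ 1.500; option V is nearest (Δ 0.012).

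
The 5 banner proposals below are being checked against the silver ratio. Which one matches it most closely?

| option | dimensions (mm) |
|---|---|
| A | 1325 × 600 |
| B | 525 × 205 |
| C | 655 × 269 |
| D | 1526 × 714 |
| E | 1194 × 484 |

Ratios (long/short): A ≈ 2.208; B ≈ 2.561; C ≈ 2.435; D ≈ 2.137; E ≈ 2.467.
silver ratio ≈ 2.414; option C is nearest (Δ 0.021).

C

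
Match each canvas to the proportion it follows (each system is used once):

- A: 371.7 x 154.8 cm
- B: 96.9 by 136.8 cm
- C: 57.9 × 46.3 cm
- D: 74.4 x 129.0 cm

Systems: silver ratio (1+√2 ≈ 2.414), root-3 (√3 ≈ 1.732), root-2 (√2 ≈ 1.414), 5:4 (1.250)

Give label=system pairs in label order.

A=silver ratio, B=root-2, C=5:4, D=root-3

Ratios: A ≈ 2.401; B ≈ 1.412; C ≈ 1.251; D ≈ 1.734.
Targets: silver ratio ≈ 2.414; root-3 ≈ 1.732; root-2 ≈ 1.414; 5:4 ≈ 1.250.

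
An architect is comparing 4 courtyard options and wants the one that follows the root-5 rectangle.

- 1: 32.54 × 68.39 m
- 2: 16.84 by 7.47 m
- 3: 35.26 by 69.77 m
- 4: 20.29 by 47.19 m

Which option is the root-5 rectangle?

Ratios (long/short): 1 ≈ 2.102; 2 ≈ 2.254; 3 ≈ 1.979; 4 ≈ 2.326.
root-5 ≈ 2.236; option 2 is nearest (Δ 0.018).

2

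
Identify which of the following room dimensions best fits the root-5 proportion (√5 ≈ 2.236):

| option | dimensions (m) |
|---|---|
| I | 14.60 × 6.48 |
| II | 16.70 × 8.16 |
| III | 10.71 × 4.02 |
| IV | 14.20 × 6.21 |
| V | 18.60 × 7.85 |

I

Ratios (long/short): I ≈ 2.253; II ≈ 2.047; III ≈ 2.664; IV ≈ 2.287; V ≈ 2.369.
root-5 ≈ 2.236; option I is nearest (Δ 0.017).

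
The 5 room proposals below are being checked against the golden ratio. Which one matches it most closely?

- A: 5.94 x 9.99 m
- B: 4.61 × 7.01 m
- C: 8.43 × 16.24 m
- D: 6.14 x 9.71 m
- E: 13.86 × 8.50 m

Ratios (long/short): A ≈ 1.682; B ≈ 1.521; C ≈ 1.926; D ≈ 1.581; E ≈ 1.631.
golden ratio ≈ 1.618; option E is nearest (Δ 0.013).

E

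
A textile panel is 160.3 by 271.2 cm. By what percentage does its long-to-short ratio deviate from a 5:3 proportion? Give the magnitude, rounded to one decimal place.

1.5%

Ratio = 271.2 / 160.3 ≈ 1.6918.
Ideal 5:3 ≈ 1.6667. |1.6918 − 1.6667| / 1.6667 ≈ 1.51% → 1.5%.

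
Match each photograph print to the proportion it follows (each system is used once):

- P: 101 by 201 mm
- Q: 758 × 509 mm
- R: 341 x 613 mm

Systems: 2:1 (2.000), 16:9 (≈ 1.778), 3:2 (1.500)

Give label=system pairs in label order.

P=2:1, Q=3:2, R=16:9

Ratios: P ≈ 1.990; Q ≈ 1.489; R ≈ 1.798.
Targets: 2:1 ≈ 2.000; 16:9 ≈ 1.778; 3:2 ≈ 1.500.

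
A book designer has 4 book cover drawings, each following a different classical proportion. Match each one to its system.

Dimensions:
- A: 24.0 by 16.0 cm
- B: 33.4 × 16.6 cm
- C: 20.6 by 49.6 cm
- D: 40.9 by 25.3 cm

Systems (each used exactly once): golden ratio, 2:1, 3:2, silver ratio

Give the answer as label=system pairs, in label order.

Ratios: A ≈ 1.500; B ≈ 2.012; C ≈ 2.408; D ≈ 1.617.
Targets: golden ratio ≈ 1.618; 2:1 ≈ 2.000; 3:2 ≈ 1.500; silver ratio ≈ 2.414.

A=3:2, B=2:1, C=silver ratio, D=golden ratio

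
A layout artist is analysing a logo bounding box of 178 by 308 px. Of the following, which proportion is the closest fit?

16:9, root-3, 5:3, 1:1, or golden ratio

root-3

308/178 ≈ 1.730. Nearest candidates are root-3 (1.732, off by 0.002) and 16:9 (1.778, off by 0.048).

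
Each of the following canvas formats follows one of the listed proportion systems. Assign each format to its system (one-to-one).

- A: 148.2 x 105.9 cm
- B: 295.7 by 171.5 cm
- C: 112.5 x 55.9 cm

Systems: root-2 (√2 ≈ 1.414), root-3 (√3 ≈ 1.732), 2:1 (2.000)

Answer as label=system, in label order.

Ratios: A ≈ 1.399; B ≈ 1.724; C ≈ 2.013.
Targets: root-2 ≈ 1.414; root-3 ≈ 1.732; 2:1 ≈ 2.000.

A=root-2, B=root-3, C=2:1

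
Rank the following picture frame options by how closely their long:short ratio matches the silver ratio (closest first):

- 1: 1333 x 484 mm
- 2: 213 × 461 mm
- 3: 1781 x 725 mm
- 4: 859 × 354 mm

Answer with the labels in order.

4, 3, 2, 1

Ratios: 1 = 1333 / 484 ≈ 2.754; 2 = 461 / 213 ≈ 2.164; 3 = 1781 / 725 ≈ 2.457; 4 = 859 / 354 ≈ 2.427.
|Δ from 2.414|: 1 0.340; 2 0.250; 3 0.043; 4 0.013.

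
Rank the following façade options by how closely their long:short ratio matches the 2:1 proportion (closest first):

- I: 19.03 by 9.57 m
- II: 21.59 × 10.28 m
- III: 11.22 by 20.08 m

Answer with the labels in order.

I, II, III

I: 19.03/9.57 ≈ 1.989 → |1.989 − 2.000| = 0.011
II: 21.59/10.28 ≈ 2.100 → |2.100 − 2.000| = 0.100
III: 20.08/11.22 ≈ 1.790 → |1.790 − 2.000| = 0.210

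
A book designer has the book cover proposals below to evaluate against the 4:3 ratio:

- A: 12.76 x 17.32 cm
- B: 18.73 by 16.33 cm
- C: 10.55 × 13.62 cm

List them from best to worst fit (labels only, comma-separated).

A: 17.32/12.76 ≈ 1.357 → |1.357 − 1.333| = 0.024
B: 18.73/16.33 ≈ 1.147 → |1.147 − 1.333| = 0.186
C: 13.62/10.55 ≈ 1.291 → |1.291 − 1.333| = 0.042

A, C, B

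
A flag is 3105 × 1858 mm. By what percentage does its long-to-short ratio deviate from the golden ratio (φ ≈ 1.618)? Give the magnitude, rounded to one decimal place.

3.3%

Ratio = 3105 / 1858 ≈ 1.6712.
Ideal golden ratio ≈ 1.6180. |1.6712 − 1.6180| / 1.6180 ≈ 3.29% → 3.3%.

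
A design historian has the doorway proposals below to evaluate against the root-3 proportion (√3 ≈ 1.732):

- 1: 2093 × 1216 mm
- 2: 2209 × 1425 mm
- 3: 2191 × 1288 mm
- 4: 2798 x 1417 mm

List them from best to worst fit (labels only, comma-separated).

1, 3, 2, 4

Ratios: 1 = 2093 / 1216 ≈ 1.721; 2 = 2209 / 1425 ≈ 1.550; 3 = 2191 / 1288 ≈ 1.701; 4 = 2798 / 1417 ≈ 1.975.
|Δ from 1.732|: 1 0.011; 2 0.182; 3 0.031; 4 0.243.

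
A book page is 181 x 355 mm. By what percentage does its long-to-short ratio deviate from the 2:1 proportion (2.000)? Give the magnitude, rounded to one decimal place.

Ratio = 355 / 181 ≈ 1.9613.
Ideal 2:1 = 2.0000. |1.9613 − 2.0000| / 2.0000 ≈ 1.93% → 1.9%.

1.9%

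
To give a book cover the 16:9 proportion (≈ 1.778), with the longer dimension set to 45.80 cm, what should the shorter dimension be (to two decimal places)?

25.76 cm

16:9 ≈ 1.77778.
Shorter side = 45.80 ÷ 1.77778 ≈ 25.7625 → 25.76 cm.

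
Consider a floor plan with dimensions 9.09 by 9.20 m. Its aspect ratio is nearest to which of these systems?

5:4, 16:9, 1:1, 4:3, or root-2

1:1

Ratio = 9.20 / 9.09 ≈ 1.012.
Distances: 5:4 1.250 (Δ 0.238); 16:9 1.778 (Δ 0.766); 1:1 1.000 (Δ 0.012); 4:3 1.333 (Δ 0.321); root-2 1.414 (Δ 0.402).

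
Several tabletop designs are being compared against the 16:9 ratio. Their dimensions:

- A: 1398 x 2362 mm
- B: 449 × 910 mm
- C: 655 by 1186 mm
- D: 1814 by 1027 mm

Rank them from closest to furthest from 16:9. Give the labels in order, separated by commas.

D, C, A, B

A: 2362/1398 ≈ 1.690 → |1.690 − 1.778| = 0.088
B: 910/449 ≈ 2.027 → |2.027 − 1.778| = 0.249
C: 1186/655 ≈ 1.811 → |1.811 − 1.778| = 0.033
D: 1814/1027 ≈ 1.766 → |1.766 − 1.778| = 0.012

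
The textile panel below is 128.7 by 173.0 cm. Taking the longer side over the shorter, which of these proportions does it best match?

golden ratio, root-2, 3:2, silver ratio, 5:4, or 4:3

4:3

Ratio = 173.0 / 128.7 ≈ 1.344.
Distances: golden ratio 1.618 (Δ 0.274); root-2 1.414 (Δ 0.070); 3:2 1.500 (Δ 0.156); silver ratio 2.414 (Δ 1.070); 5:4 1.250 (Δ 0.094); 4:3 1.333 (Δ 0.011).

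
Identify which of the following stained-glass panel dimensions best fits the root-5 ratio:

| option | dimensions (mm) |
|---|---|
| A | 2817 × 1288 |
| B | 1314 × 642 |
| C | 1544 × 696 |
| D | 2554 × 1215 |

C

Ratios (long/short): A ≈ 2.187; B ≈ 2.047; C ≈ 2.218; D ≈ 2.102.
root-5 ≈ 2.236; option C is nearest (Δ 0.018).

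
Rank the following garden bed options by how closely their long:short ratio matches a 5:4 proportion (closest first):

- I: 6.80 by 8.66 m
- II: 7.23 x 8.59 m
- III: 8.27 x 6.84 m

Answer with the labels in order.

I: 8.66/6.80 ≈ 1.274 → |1.274 − 1.250| = 0.024
II: 8.59/7.23 ≈ 1.188 → |1.188 − 1.250| = 0.062
III: 8.27/6.84 ≈ 1.209 → |1.209 − 1.250| = 0.041

I, III, II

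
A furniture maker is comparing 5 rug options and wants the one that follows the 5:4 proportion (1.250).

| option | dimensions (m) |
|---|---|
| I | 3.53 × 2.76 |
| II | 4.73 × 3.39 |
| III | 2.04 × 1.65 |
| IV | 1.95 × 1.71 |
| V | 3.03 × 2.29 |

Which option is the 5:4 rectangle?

III

Target 5:4 ≈ 1.250.
I: 1.279 (Δ0.029)  II: 1.395 (Δ0.145)  III: 1.236 (Δ0.014)  IV: 1.140 (Δ0.110)  V: 1.323 (Δ0.073)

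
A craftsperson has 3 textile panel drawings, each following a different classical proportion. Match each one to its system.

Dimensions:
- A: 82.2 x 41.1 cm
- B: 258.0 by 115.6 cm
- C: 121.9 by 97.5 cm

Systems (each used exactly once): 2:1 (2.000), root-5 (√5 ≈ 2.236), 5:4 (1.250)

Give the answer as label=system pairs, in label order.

A=2:1, B=root-5, C=5:4

Ratios: A ≈ 2.000; B ≈ 2.232; C ≈ 1.250.
Targets: 2:1 ≈ 2.000; root-5 ≈ 2.236; 5:4 ≈ 1.250.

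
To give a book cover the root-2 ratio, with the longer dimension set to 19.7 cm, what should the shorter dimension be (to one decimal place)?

13.9 cm

root-2 ≈ 1.41421.
Shorter side = 19.7 ÷ 1.41421 ≈ 13.930 → 13.9 cm.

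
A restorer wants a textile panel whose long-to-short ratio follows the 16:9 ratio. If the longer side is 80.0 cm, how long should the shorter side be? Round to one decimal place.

16:9 ≈ 1.77778.
Shorter side = 80.0 ÷ 1.77778 ≈ 45.000 → 45.0 cm.

45.0 cm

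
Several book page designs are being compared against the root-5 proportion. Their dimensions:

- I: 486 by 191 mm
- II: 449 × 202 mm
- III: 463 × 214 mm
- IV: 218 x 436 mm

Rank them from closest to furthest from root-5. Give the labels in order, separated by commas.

II, III, IV, I

Ratios: I = 486 / 191 ≈ 2.545; II = 449 / 202 ≈ 2.223; III = 463 / 214 ≈ 2.164; IV = 436 / 218 ≈ 2.000.
|Δ from 2.236|: I 0.309; II 0.013; III 0.072; IV 0.236.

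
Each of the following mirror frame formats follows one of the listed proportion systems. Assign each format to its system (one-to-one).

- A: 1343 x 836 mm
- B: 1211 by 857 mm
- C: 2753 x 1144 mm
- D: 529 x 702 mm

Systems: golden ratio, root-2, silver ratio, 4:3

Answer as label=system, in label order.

A = 1343/836 ≈ 1.606 → golden ratio (1.618)
B = 1211/857 ≈ 1.413 → root-2 (1.414)
C = 2753/1144 ≈ 2.406 → silver ratio (2.414)
D = 702/529 ≈ 1.327 → 4:3 (1.333)

A=golden ratio, B=root-2, C=silver ratio, D=4:3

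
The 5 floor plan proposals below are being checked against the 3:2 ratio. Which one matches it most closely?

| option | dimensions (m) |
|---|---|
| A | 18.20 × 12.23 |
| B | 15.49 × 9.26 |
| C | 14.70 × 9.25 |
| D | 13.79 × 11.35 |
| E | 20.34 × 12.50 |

Target 3:2 ≈ 1.500.
A: 1.488 (Δ0.012)  B: 1.673 (Δ0.173)  C: 1.589 (Δ0.089)  D: 1.215 (Δ0.285)  E: 1.627 (Δ0.127)

A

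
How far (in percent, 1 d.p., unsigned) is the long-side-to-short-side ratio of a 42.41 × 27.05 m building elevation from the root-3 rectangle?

9.5%

Ratio = 42.41 / 27.05 ≈ 1.5678.
Ideal root-3 ≈ 1.7321. |1.5678 − 1.7321| / 1.7321 ≈ 9.49% → 9.5%.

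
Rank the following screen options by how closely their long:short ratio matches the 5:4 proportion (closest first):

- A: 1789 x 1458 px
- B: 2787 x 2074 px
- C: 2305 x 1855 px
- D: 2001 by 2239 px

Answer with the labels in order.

Ratios: A = 1789 / 1458 ≈ 1.227; B = 2787 / 2074 ≈ 1.344; C = 2305 / 1855 ≈ 1.243; D = 2239 / 2001 ≈ 1.119.
|Δ from 1.250|: A 0.023; B 0.094; C 0.007; D 0.131.

C, A, B, D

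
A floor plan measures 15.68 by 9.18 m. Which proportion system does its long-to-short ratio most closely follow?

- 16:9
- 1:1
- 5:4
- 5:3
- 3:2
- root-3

root-3

Ratio = 15.68 / 9.18 ≈ 1.708.
Distances: 16:9 1.778 (Δ 0.070); 1:1 1.000 (Δ 0.708); 5:4 1.250 (Δ 0.458); 5:3 1.667 (Δ 0.041); 3:2 1.500 (Δ 0.208); root-3 1.732 (Δ 0.024).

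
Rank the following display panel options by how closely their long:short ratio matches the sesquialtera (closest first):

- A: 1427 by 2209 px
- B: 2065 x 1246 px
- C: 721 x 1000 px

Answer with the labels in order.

Ratios: A = 2209 / 1427 ≈ 1.548; B = 2065 / 1246 ≈ 1.657; C = 1000 / 721 ≈ 1.387.
|Δ from 1.500|: A 0.048; B 0.157; C 0.113.

A, C, B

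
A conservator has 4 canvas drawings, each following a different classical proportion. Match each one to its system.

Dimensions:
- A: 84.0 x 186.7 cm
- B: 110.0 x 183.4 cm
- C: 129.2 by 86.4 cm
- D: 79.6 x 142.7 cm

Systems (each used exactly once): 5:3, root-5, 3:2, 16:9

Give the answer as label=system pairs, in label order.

Ratios: A ≈ 2.223; B ≈ 1.667; C ≈ 1.495; D ≈ 1.793.
Targets: 5:3 ≈ 1.667; root-5 ≈ 2.236; 3:2 ≈ 1.500; 16:9 ≈ 1.778.

A=root-5, B=5:3, C=3:2, D=16:9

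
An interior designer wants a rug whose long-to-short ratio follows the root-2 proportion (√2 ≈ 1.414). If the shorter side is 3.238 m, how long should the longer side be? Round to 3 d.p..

4.579 m

root-2 ≈ 1.41421.
Longer side = 3.238 × 1.41421 ≈ 4.57921 → 4.579 m.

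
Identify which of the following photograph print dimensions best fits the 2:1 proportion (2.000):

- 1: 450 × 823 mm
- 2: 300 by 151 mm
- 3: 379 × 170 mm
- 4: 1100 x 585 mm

Target 2:1 ≈ 2.000.
1: 1.829 (Δ0.171)  2: 1.987 (Δ0.013)  3: 2.229 (Δ0.229)  4: 1.880 (Δ0.120)

2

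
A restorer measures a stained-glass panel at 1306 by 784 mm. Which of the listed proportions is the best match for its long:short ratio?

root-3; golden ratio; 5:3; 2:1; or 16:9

1306/784 ≈ 1.666. Nearest candidates are 5:3 (1.667, off by 0.001) and golden ratio (1.618, off by 0.048).

5:3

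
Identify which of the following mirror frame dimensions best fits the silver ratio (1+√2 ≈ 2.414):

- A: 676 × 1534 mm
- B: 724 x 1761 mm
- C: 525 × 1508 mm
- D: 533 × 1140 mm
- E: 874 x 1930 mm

B

Target silver ratio ≈ 2.414.
A: 2.269 (Δ0.145)  B: 2.432 (Δ0.018)  C: 2.872 (Δ0.458)  D: 2.139 (Δ0.275)  E: 2.208 (Δ0.206)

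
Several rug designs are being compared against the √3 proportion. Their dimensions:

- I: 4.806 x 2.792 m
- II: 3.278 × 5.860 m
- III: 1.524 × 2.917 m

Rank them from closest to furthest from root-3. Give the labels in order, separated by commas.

I, II, III

I: 4.806/2.792 ≈ 1.721 → |1.721 − 1.732| = 0.011
II: 5.860/3.278 ≈ 1.788 → |1.788 − 1.732| = 0.056
III: 2.917/1.524 ≈ 1.914 → |1.914 − 1.732| = 0.182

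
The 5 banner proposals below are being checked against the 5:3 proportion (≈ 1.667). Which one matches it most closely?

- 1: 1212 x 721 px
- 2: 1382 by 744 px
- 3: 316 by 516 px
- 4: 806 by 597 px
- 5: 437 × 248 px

Target 5:3 ≈ 1.667.
1: 1.681 (Δ0.014)  2: 1.858 (Δ0.191)  3: 1.633 (Δ0.034)  4: 1.350 (Δ0.317)  5: 1.762 (Δ0.095)

1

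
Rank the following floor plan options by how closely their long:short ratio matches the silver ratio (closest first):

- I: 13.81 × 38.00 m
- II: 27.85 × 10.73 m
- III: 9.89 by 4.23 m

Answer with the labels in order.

III, II, I

I: 38.00/13.81 ≈ 2.752 → |2.752 − 2.414| = 0.338
II: 27.85/10.73 ≈ 2.596 → |2.596 − 2.414| = 0.182
III: 9.89/4.23 ≈ 2.338 → |2.338 − 2.414| = 0.076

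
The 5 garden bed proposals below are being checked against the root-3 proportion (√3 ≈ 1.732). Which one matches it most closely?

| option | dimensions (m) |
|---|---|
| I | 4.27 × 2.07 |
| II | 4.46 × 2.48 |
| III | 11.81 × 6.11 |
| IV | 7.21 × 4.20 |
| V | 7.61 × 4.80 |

Ratios (long/short): I ≈ 2.063; II ≈ 1.798; III ≈ 1.933; IV ≈ 1.717; V ≈ 1.585.
root-3 ≈ 1.732; option IV is nearest (Δ 0.015).

IV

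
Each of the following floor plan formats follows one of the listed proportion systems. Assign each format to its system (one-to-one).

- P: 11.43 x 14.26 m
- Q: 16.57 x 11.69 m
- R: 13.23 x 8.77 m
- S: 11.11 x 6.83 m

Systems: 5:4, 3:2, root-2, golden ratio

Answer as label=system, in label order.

Ratios: P ≈ 1.248; Q ≈ 1.417; R ≈ 1.509; S ≈ 1.627.
Targets: 5:4 ≈ 1.250; 3:2 ≈ 1.500; root-2 ≈ 1.414; golden ratio ≈ 1.618.

P=5:4, Q=root-2, R=3:2, S=golden ratio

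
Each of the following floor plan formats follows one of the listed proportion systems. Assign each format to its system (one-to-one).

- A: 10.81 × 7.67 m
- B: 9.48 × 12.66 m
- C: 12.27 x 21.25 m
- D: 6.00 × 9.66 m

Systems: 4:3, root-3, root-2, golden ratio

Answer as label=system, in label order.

Ratios: A ≈ 1.409; B ≈ 1.335; C ≈ 1.732; D ≈ 1.610.
Targets: 4:3 ≈ 1.333; root-3 ≈ 1.732; root-2 ≈ 1.414; golden ratio ≈ 1.618.

A=root-2, B=4:3, C=root-3, D=golden ratio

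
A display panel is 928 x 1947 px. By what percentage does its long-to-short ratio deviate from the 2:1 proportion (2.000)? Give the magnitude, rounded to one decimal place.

Ratio = 1947 / 928 ≈ 2.0981.
Ideal 2:1 = 2.0000. |2.0981 − 2.0000| / 2.0000 ≈ 4.91% → 4.9%.

4.9%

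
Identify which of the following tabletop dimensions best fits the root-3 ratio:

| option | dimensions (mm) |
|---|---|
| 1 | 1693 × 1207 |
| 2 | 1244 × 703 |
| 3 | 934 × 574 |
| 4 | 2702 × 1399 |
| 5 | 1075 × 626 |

Target root-3 ≈ 1.732.
1: 1.403 (Δ0.329)  2: 1.770 (Δ0.038)  3: 1.627 (Δ0.105)  4: 1.931 (Δ0.199)  5: 1.717 (Δ0.015)

5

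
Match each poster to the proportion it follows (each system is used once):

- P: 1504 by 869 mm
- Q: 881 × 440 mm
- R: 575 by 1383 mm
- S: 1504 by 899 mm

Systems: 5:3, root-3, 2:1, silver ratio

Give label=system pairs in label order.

Ratios: P ≈ 1.731; Q ≈ 2.002; R ≈ 2.405; S ≈ 1.673.
Targets: 5:3 ≈ 1.667; root-3 ≈ 1.732; 2:1 ≈ 2.000; silver ratio ≈ 2.414.

P=root-3, Q=2:1, R=silver ratio, S=5:3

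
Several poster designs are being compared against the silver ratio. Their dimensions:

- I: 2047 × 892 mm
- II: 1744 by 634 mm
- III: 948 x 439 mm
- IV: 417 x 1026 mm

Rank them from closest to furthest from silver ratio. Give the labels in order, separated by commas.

IV, I, III, II

Ratios: I = 2047 / 892 ≈ 2.295; II = 1744 / 634 ≈ 2.751; III = 948 / 439 ≈ 2.159; IV = 1026 / 417 ≈ 2.460.
|Δ from 2.414|: I 0.119; II 0.337; III 0.255; IV 0.046.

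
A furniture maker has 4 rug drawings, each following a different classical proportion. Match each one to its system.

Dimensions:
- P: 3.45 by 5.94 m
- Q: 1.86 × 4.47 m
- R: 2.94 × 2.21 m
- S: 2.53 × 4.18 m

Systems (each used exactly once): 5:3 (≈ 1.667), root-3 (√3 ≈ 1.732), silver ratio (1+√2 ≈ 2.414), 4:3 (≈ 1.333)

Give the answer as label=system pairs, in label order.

P=root-3, Q=silver ratio, R=4:3, S=5:3

Ratios: P ≈ 1.722; Q ≈ 2.403; R ≈ 1.330; S ≈ 1.652.
Targets: 5:3 ≈ 1.667; root-3 ≈ 1.732; silver ratio ≈ 2.414; 4:3 ≈ 1.333.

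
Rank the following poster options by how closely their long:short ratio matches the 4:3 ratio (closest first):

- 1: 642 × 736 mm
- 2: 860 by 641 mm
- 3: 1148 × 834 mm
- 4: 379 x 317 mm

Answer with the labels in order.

Ratios: 1 = 736 / 642 ≈ 1.146; 2 = 860 / 641 ≈ 1.342; 3 = 1148 / 834 ≈ 1.376; 4 = 379 / 317 ≈ 1.196.
|Δ from 1.333|: 1 0.187; 2 0.009; 3 0.043; 4 0.137.

2, 3, 4, 1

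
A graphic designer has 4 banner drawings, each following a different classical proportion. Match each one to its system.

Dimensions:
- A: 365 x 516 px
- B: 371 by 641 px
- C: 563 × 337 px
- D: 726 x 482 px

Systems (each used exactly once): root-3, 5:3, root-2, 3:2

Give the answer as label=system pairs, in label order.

A=root-2, B=root-3, C=5:3, D=3:2

Ratios: A ≈ 1.414; B ≈ 1.728; C ≈ 1.671; D ≈ 1.506.
Targets: root-3 ≈ 1.732; 5:3 ≈ 1.667; root-2 ≈ 1.414; 3:2 ≈ 1.500.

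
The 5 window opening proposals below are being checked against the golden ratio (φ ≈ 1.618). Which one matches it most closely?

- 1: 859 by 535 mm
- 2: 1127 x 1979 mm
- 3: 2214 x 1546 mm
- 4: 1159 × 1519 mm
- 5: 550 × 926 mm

1

Ratios (long/short): 1 ≈ 1.606; 2 ≈ 1.756; 3 ≈ 1.432; 4 ≈ 1.311; 5 ≈ 1.684.
golden ratio ≈ 1.618; option 1 is nearest (Δ 0.012).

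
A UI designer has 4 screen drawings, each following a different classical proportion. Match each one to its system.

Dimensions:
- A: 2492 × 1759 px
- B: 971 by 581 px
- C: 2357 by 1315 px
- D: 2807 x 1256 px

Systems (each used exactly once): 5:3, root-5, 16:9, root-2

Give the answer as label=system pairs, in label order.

Ratios: A ≈ 1.417; B ≈ 1.671; C ≈ 1.792; D ≈ 2.235.
Targets: 5:3 ≈ 1.667; root-5 ≈ 2.236; 16:9 ≈ 1.778; root-2 ≈ 1.414.

A=root-2, B=5:3, C=16:9, D=root-5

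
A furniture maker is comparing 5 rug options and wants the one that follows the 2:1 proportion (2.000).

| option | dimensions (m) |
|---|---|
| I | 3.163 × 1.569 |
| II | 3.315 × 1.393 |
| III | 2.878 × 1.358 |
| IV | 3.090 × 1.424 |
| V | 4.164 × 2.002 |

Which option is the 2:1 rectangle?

Ratios (long/short): I ≈ 2.016; II ≈ 2.380; III ≈ 2.119; IV ≈ 2.170; V ≈ 2.080.
2:1 ≈ 2.000; option I is nearest (Δ 0.016).

I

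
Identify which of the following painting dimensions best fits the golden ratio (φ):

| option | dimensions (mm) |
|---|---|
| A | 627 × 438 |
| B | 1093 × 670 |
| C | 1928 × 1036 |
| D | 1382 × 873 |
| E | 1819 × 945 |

B

Target golden ratio ≈ 1.618.
A: 1.432 (Δ0.186)  B: 1.631 (Δ0.013)  C: 1.861 (Δ0.243)  D: 1.583 (Δ0.035)  E: 1.925 (Δ0.307)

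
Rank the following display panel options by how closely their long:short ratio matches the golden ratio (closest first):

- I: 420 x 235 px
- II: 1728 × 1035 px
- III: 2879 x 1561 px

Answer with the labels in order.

Ratios: I = 420 / 235 ≈ 1.787; II = 1728 / 1035 ≈ 1.670; III = 2879 / 1561 ≈ 1.844.
|Δ from 1.618|: I 0.169; II 0.052; III 0.226.

II, I, III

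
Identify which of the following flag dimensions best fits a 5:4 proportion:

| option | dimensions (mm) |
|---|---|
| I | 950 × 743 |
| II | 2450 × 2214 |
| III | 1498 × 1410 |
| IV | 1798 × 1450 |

IV

Target 5:4 ≈ 1.250.
I: 1.279 (Δ0.029)  II: 1.107 (Δ0.143)  III: 1.062 (Δ0.188)  IV: 1.240 (Δ0.010)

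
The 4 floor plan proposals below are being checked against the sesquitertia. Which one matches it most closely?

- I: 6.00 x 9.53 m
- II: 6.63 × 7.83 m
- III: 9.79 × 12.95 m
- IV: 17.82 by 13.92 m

III

Target 4:3 ≈ 1.333.
I: 1.588 (Δ0.255)  II: 1.181 (Δ0.152)  III: 1.323 (Δ0.010)  IV: 1.280 (Δ0.053)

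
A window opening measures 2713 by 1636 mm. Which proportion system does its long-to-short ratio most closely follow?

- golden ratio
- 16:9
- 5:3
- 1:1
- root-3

2713/1636 ≈ 1.658. Nearest candidates are 5:3 (1.667, off by 0.009) and golden ratio (1.618, off by 0.040).

5:3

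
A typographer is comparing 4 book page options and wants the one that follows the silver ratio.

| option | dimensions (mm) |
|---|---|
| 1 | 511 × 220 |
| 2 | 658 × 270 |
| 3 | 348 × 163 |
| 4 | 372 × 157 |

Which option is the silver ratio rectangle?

Ratios (long/short): 1 ≈ 2.323; 2 ≈ 2.437; 3 ≈ 2.135; 4 ≈ 2.369.
silver ratio ≈ 2.414; option 2 is nearest (Δ 0.023).

2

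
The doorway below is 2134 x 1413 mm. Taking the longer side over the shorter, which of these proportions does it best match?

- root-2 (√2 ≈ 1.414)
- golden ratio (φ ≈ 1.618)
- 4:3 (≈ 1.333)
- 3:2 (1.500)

Ratio = 2134 / 1413 ≈ 1.510.
Distances: root-2 1.414 (Δ 0.096); golden ratio 1.618 (Δ 0.108); 4:3 1.333 (Δ 0.177); 3:2 1.500 (Δ 0.010).

3:2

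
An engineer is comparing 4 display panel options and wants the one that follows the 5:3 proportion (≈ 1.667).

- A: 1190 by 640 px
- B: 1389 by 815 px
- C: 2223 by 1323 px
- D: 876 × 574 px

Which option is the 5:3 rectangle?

Target 5:3 ≈ 1.667.
A: 1.859 (Δ0.192)  B: 1.704 (Δ0.037)  C: 1.680 (Δ0.013)  D: 1.526 (Δ0.141)

C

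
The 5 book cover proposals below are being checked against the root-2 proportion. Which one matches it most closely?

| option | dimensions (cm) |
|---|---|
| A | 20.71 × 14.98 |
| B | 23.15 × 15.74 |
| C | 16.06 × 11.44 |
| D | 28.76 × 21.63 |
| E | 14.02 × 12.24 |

C

Ratios (long/short): A ≈ 1.383; B ≈ 1.471; C ≈ 1.404; D ≈ 1.330; E ≈ 1.145.
root-2 ≈ 1.414; option C is nearest (Δ 0.010).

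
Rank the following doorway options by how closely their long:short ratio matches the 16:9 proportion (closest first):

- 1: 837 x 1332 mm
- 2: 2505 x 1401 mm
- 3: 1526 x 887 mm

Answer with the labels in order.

2, 3, 1

1: 1332/837 ≈ 1.591 → |1.591 − 1.778| = 0.187
2: 2505/1401 ≈ 1.788 → |1.788 − 1.778| = 0.010
3: 1526/887 ≈ 1.720 → |1.720 − 1.778| = 0.058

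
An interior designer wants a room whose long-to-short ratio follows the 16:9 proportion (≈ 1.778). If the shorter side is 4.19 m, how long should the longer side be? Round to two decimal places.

7.45 m

16:9 ≈ 1.77778.
Longer side = 4.19 × 1.77778 ≈ 7.4489 → 7.45 m.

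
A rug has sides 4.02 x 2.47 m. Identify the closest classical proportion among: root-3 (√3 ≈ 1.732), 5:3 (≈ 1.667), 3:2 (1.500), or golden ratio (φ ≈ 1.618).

4.02/2.47 ≈ 1.628. Nearest candidates are golden ratio (1.618, off by 0.010) and 5:3 (1.667, off by 0.039).

golden ratio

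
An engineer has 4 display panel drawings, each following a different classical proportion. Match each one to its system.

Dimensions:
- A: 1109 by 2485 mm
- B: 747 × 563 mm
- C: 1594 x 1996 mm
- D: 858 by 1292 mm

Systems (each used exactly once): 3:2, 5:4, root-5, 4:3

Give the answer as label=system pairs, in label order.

A = 2485/1109 ≈ 2.241 → root-5 (2.236)
B = 747/563 ≈ 1.327 → 4:3 (1.333)
C = 1996/1594 ≈ 1.252 → 5:4 (1.250)
D = 1292/858 ≈ 1.506 → 3:2 (1.500)

A=root-5, B=4:3, C=5:4, D=3:2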